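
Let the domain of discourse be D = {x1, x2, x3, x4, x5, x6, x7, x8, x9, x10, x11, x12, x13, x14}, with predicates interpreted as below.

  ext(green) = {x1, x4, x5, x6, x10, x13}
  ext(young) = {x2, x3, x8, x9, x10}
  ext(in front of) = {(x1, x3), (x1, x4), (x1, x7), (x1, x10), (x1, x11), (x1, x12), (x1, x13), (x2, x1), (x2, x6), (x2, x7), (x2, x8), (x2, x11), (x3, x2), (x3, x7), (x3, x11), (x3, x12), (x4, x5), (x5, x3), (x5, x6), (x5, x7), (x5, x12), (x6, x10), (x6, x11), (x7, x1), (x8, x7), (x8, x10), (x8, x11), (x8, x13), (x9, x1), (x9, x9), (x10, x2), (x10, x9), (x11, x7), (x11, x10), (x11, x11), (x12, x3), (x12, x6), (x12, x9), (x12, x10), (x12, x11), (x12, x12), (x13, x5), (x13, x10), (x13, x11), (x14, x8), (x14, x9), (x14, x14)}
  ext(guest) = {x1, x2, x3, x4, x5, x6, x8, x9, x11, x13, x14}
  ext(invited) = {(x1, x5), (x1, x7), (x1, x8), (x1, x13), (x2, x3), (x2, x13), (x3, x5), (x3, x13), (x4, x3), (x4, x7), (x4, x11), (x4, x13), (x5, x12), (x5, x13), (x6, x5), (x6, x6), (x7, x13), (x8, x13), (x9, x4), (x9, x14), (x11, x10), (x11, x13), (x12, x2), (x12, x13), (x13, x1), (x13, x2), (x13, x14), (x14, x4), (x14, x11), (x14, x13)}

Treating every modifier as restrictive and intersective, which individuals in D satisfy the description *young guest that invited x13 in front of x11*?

⟦that invited x13⟧ = {x : ⟨x, x13⟩ ∈ ⟦invited⟧} = {x1, x2, x3, x4, x5, x7, x8, x11, x12, x14}
⟦in front of x11⟧ = {x : ⟨x, x11⟩ ∈ ⟦in front of⟧} = {x1, x2, x3, x6, x8, x11, x12, x13}
⟦guest⟧ = {x1, x2, x3, x4, x5, x6, x8, x9, x11, x13, x14}
… ∩ ⟦that invited x13⟧ = {x1, x2, x3, x4, x5, x6, x8, x9, x11, x13, x14} ∩ {x1, x2, x3, x4, x5, x7, x8, x11, x12, x14} = {x1, x2, x3, x4, x5, x8, x11, x14}
… ∩ ⟦in front of x11⟧ = {x1, x2, x3, x4, x5, x8, x11, x14} ∩ {x1, x2, x3, x6, x8, x11, x12, x13} = {x1, x2, x3, x8, x11}
… ∩ ⟦young⟧ = {x1, x2, x3, x8, x11} ∩ {x2, x3, x8, x9, x10} = {x2, x3, x8}
So ⟦young guest that invited x13 in front of x11⟧ = {x2, x3, x8}.

{x2, x3, x8}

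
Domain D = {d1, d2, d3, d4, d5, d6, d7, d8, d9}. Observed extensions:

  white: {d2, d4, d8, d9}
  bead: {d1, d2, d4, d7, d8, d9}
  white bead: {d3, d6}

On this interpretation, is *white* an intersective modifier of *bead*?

⟦white⟧ ∩ ⟦bead⟧ = {d2, d4, d8, d9} ∩ {d1, d2, d4, d7, d8, d9} = {d2, d4, d8, d9}
Observed ⟦white bead⟧ = {d3, d6}.
These differ, so the modifier is not intersective in this model.

no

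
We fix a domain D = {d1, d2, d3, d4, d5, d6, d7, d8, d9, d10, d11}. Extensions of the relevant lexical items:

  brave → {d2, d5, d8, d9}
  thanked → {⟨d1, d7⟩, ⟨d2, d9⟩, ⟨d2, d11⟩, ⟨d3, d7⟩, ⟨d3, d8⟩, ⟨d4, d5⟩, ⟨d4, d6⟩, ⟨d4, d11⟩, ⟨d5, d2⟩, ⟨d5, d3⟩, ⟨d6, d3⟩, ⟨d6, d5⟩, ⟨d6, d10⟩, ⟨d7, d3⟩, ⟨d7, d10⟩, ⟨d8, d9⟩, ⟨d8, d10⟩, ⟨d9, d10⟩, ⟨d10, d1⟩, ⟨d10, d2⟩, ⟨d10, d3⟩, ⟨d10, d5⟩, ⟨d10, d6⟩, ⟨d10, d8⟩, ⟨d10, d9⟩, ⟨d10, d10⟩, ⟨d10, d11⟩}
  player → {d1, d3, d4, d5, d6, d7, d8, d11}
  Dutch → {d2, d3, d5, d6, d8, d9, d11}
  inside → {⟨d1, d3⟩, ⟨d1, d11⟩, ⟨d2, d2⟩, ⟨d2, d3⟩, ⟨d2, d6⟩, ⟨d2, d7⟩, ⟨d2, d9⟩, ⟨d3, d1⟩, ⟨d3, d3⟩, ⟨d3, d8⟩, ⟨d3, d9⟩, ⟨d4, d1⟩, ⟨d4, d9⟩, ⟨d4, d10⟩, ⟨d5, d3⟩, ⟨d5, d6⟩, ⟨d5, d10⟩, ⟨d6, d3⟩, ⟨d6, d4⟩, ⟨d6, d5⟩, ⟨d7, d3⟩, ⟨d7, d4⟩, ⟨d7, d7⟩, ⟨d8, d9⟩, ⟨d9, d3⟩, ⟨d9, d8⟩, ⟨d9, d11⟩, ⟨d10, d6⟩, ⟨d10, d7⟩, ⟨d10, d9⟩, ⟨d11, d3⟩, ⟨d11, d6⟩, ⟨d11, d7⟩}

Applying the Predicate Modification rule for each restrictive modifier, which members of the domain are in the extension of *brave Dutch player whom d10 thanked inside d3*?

⟦whom d10 thanked⟧ = {x : ⟨d10, x⟩ ∈ ⟦thanked⟧} = {d1, d2, d3, d5, d6, d8, d9, d10, d11}
⟦inside d3⟧ = {x : ⟨x, d3⟩ ∈ ⟦inside⟧} = {d1, d2, d3, d5, d6, d7, d9, d11}
⟦player⟧ = {d1, d3, d4, d5, d6, d7, d8, d11}
… ∩ ⟦whom d10 thanked⟧ = {d1, d3, d4, d5, d6, d7, d8, d11} ∩ {d1, d2, d3, d5, d6, d8, d9, d10, d11} = {d1, d3, d5, d6, d8, d11}
… ∩ ⟦inside d3⟧ = {d1, d3, d5, d6, d8, d11} ∩ {d1, d2, d3, d5, d6, d7, d9, d11} = {d1, d3, d5, d6, d11}
… ∩ ⟦brave⟧ = {d1, d3, d5, d6, d11} ∩ {d2, d5, d8, d9} = {d5}
… ∩ ⟦Dutch⟧ = {d5} ∩ {d2, d3, d5, d6, d8, d9, d11} = {d5}
So ⟦brave Dutch player whom d10 thanked inside d3⟧ = {d5}.

{d5}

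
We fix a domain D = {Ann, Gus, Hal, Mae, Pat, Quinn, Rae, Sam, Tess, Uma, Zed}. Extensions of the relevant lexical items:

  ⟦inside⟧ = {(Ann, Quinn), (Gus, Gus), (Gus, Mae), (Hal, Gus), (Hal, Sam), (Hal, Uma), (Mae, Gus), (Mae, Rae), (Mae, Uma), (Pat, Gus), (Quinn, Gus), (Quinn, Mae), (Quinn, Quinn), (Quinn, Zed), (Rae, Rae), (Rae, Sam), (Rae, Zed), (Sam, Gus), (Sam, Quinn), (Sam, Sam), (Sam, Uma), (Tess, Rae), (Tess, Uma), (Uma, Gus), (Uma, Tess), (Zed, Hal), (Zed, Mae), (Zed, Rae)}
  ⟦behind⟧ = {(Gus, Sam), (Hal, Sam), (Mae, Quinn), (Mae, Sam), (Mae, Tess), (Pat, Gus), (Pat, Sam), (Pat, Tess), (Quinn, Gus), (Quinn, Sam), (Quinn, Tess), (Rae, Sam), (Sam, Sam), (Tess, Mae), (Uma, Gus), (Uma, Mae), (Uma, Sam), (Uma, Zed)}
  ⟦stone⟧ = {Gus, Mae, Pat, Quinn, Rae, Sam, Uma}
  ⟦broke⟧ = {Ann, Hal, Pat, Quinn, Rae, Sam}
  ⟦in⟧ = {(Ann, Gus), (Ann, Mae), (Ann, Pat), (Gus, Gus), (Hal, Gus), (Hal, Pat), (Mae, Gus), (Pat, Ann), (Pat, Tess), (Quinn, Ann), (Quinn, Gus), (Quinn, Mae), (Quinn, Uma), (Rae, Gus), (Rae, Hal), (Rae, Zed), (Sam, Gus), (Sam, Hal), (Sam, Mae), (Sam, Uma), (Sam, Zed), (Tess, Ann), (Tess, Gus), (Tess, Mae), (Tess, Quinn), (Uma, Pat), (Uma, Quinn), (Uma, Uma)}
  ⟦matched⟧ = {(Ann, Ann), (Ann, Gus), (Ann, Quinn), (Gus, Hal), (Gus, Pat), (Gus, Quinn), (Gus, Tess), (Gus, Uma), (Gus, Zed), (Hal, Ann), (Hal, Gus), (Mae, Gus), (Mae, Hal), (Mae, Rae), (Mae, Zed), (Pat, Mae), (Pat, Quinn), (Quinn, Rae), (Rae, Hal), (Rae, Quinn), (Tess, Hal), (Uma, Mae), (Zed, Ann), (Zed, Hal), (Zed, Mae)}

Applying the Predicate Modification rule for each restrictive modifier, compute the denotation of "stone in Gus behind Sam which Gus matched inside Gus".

⟦in Gus⟧ = {x : ⟨x, Gus⟩ ∈ ⟦in⟧} = {Ann, Gus, Hal, Mae, Quinn, Rae, Sam, Tess}
⟦behind Sam⟧ = {x : ⟨x, Sam⟩ ∈ ⟦behind⟧} = {Gus, Hal, Mae, Pat, Quinn, Rae, Sam, Uma}
⟦which Gus matched⟧ = {x : ⟨Gus, x⟩ ∈ ⟦matched⟧} = {Hal, Pat, Quinn, Tess, Uma, Zed}
⟦inside Gus⟧ = {x : ⟨x, Gus⟩ ∈ ⟦inside⟧} = {Gus, Hal, Mae, Pat, Quinn, Sam, Uma}
⟦stone⟧ = {Gus, Mae, Pat, Quinn, Rae, Sam, Uma}
… ∩ ⟦in Gus⟧ = {Gus, Mae, Pat, Quinn, Rae, Sam, Uma} ∩ {Ann, Gus, Hal, Mae, Quinn, Rae, Sam, Tess} = {Gus, Mae, Quinn, Rae, Sam}
… ∩ ⟦behind Sam⟧ = {Gus, Mae, Quinn, Rae, Sam} ∩ {Gus, Hal, Mae, Pat, Quinn, Rae, Sam, Uma} = {Gus, Mae, Quinn, Rae, Sam}
… ∩ ⟦which Gus matched⟧ = {Gus, Mae, Quinn, Rae, Sam} ∩ {Hal, Pat, Quinn, Tess, Uma, Zed} = {Quinn}
… ∩ ⟦inside Gus⟧ = {Quinn} ∩ {Gus, Hal, Mae, Pat, Quinn, Sam, Uma} = {Quinn}
So ⟦stone in Gus behind Sam which Gus matched inside Gus⟧ = {Quinn}.

{Quinn}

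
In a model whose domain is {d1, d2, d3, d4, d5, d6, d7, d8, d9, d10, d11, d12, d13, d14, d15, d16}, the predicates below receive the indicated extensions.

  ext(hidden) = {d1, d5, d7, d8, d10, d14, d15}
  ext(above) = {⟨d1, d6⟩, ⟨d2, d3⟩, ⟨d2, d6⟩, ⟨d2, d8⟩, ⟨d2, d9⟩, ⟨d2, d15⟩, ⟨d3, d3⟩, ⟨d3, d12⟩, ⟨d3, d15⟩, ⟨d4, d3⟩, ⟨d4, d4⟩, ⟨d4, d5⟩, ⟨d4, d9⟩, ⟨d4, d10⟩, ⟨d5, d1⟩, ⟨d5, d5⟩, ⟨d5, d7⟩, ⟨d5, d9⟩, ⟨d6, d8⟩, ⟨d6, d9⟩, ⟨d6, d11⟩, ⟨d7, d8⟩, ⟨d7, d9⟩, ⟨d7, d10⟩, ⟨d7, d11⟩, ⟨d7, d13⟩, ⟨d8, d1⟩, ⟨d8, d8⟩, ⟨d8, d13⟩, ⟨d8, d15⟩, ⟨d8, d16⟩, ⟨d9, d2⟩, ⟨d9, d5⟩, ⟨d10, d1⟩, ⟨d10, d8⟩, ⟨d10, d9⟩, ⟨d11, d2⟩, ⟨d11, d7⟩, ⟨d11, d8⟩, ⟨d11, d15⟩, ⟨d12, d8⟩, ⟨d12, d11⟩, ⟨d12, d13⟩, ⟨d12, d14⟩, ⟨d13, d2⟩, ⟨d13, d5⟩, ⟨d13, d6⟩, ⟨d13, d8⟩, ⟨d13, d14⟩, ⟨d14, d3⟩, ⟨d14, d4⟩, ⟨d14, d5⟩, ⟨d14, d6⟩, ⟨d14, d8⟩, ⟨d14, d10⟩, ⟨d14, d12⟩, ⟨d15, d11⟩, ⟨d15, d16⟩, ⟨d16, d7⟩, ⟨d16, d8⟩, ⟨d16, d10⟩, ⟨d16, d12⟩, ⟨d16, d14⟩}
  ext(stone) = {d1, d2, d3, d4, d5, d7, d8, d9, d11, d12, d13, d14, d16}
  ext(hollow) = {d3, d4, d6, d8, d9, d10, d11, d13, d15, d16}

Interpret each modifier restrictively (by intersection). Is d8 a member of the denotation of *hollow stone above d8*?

yes

⟦above d8⟧ = {x : ⟨x, d8⟩ ∈ ⟦above⟧} = {d2, d6, d7, d8, d10, d11, d12, d13, d14, d16}
⟦stone⟧ = {d1, d2, d3, d4, d5, d7, d8, d9, d11, d12, d13, d14, d16}
… ∩ ⟦above d8⟧ = {d1, d2, d3, d4, d5, d7, d8, d9, d11, d12, d13, d14, d16} ∩ {d2, d6, d7, d8, d10, d11, d12, d13, d14, d16} = {d2, d7, d8, d11, d12, d13, d14, d16}
… ∩ ⟦hollow⟧ = {d2, d7, d8, d11, d12, d13, d14, d16} ∩ {d3, d4, d6, d8, d9, d10, d11, d13, d15, d16} = {d8, d11, d13, d16}
⟦hollow stone above d8⟧ = {d8, d11, d13, d16}; d8 ∈ this set.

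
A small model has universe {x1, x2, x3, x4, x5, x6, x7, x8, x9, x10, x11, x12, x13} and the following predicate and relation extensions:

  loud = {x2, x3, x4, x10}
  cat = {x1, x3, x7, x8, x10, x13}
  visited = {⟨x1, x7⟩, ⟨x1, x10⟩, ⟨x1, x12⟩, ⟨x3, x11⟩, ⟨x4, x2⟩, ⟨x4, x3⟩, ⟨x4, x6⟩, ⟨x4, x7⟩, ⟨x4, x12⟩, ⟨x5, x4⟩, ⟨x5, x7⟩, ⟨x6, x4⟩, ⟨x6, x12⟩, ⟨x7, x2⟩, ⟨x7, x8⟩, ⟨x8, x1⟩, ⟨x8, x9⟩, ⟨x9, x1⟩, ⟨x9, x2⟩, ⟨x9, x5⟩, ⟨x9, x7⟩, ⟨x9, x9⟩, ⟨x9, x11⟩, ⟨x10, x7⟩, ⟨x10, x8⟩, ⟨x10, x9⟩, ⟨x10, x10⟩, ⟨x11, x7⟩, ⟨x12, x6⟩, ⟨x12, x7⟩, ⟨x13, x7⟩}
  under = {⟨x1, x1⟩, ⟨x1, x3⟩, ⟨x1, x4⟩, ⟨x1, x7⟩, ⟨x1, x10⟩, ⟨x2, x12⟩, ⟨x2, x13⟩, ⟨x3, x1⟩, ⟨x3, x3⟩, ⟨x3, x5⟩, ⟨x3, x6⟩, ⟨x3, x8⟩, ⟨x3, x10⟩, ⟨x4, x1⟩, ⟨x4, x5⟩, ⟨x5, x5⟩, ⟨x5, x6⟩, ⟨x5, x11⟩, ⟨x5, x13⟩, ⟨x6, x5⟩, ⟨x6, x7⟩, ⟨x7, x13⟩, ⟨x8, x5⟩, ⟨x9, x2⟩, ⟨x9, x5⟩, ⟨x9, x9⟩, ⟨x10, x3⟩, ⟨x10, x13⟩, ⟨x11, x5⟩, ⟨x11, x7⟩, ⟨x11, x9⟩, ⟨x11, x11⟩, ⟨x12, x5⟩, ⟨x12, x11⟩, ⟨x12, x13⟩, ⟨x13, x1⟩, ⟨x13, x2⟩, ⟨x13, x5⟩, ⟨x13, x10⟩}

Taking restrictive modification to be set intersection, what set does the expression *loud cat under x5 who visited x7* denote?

∅

⟦under x5⟧ = {x : ⟨x, x5⟩ ∈ ⟦under⟧} = {x3, x4, x5, x6, x8, x9, x11, x12, x13}
⟦who visited x7⟧ = {x : ⟨x, x7⟩ ∈ ⟦visited⟧} = {x1, x4, x5, x9, x10, x11, x12, x13}
⟦cat⟧ = {x1, x3, x7, x8, x10, x13}
… ∩ ⟦under x5⟧ = {x1, x3, x7, x8, x10, x13} ∩ {x3, x4, x5, x6, x8, x9, x11, x12, x13} = {x3, x8, x13}
… ∩ ⟦who visited x7⟧ = {x3, x8, x13} ∩ {x1, x4, x5, x9, x10, x11, x12, x13} = {x13}
… ∩ ⟦loud⟧ = {x13} ∩ {x2, x3, x4, x10} = ∅
So ⟦loud cat under x5 who visited x7⟧ = ∅.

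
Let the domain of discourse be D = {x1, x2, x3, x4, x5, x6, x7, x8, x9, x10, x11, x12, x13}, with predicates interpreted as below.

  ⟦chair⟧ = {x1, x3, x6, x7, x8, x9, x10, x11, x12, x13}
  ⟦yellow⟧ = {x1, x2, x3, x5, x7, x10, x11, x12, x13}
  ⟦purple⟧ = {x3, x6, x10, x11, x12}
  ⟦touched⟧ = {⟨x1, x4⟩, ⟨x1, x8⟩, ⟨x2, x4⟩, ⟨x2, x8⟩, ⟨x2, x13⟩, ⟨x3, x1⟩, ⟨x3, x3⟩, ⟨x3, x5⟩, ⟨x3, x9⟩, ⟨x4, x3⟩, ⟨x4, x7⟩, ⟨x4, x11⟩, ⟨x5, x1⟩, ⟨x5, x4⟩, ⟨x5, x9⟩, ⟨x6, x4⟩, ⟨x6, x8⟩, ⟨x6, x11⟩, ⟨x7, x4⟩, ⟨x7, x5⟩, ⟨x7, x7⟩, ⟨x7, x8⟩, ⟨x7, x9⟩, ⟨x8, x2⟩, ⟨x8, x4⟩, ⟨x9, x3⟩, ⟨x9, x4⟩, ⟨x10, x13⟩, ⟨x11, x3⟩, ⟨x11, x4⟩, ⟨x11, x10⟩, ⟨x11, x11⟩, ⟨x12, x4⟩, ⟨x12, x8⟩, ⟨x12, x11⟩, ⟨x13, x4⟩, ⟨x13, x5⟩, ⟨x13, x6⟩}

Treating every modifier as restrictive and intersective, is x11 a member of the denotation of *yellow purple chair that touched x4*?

yes

⟦that touched x4⟧ = {x : ⟨x, x4⟩ ∈ ⟦touched⟧} = {x1, x2, x5, x6, x7, x8, x9, x11, x12, x13}
⟦chair⟧ = {x1, x3, x6, x7, x8, x9, x10, x11, x12, x13}
… ∩ ⟦that touched x4⟧ = {x1, x3, x6, x7, x8, x9, x10, x11, x12, x13} ∩ {x1, x2, x5, x6, x7, x8, x9, x11, x12, x13} = {x1, x6, x7, x8, x9, x11, x12, x13}
… ∩ ⟦yellow⟧ = {x1, x6, x7, x8, x9, x11, x12, x13} ∩ {x1, x2, x3, x5, x7, x10, x11, x12, x13} = {x1, x7, x11, x12, x13}
… ∩ ⟦purple⟧ = {x1, x7, x11, x12, x13} ∩ {x3, x6, x10, x11, x12} = {x11, x12}
⟦yellow purple chair that touched x4⟧ = {x11, x12}; x11 ∈ this set.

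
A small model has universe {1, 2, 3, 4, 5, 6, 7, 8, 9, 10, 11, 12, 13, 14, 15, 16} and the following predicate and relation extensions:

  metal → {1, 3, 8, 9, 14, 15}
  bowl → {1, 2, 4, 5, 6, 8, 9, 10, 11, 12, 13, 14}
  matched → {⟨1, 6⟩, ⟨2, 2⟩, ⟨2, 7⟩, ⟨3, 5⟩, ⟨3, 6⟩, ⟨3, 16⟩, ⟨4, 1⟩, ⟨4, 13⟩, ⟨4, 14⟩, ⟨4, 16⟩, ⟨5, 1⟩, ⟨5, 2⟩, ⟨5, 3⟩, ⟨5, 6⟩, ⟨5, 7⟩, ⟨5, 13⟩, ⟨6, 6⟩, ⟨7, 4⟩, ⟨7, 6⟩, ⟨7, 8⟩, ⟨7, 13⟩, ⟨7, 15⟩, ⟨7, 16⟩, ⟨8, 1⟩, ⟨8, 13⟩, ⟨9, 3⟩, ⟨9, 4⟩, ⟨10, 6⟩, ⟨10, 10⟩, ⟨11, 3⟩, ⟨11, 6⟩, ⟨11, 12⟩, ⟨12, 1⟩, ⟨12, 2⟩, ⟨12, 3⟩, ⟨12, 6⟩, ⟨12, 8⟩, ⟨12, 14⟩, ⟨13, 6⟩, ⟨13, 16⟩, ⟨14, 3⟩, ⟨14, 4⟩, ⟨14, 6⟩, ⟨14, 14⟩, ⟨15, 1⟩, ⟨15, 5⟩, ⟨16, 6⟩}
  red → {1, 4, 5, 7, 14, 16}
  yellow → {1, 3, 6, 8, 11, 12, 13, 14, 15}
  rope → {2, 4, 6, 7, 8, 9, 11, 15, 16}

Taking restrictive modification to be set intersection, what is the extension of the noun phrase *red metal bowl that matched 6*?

⟦that matched 6⟧ = {x : ⟨x, 6⟩ ∈ ⟦matched⟧} = {1, 3, 5, 6, 7, 10, 11, 12, 13, 14, 16}
⟦bowl⟧ = {1, 2, 4, 5, 6, 8, 9, 10, 11, 12, 13, 14}
… ∩ ⟦that matched 6⟧ = {1, 2, 4, 5, 6, 8, 9, 10, 11, 12, 13, 14} ∩ {1, 3, 5, 6, 7, 10, 11, 12, 13, 14, 16} = {1, 5, 6, 10, 11, 12, 13, 14}
… ∩ ⟦red⟧ = {1, 5, 6, 10, 11, 12, 13, 14} ∩ {1, 4, 5, 7, 14, 16} = {1, 5, 14}
… ∩ ⟦metal⟧ = {1, 5, 14} ∩ {1, 3, 8, 9, 14, 15} = {1, 14}
So ⟦red metal bowl that matched 6⟧ = {1, 14}.

{1, 14}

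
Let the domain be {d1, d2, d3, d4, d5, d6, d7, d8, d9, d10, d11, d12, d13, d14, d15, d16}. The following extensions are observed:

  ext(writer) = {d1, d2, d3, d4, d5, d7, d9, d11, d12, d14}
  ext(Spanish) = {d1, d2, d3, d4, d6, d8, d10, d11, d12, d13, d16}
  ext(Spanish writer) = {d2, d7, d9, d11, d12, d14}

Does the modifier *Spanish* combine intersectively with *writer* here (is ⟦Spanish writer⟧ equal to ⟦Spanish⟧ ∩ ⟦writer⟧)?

⟦Spanish⟧ ∩ ⟦writer⟧ = {d1, d2, d3, d4, d6, d8, d10, d11, d12, d13, d16} ∩ {d1, d2, d3, d4, d5, d7, d9, d11, d12, d14} = {d1, d2, d3, d4, d11, d12}
Observed ⟦Spanish writer⟧ = {d2, d7, d9, d11, d12, d14}.
These differ, so the modifier is not intersective in this model.

no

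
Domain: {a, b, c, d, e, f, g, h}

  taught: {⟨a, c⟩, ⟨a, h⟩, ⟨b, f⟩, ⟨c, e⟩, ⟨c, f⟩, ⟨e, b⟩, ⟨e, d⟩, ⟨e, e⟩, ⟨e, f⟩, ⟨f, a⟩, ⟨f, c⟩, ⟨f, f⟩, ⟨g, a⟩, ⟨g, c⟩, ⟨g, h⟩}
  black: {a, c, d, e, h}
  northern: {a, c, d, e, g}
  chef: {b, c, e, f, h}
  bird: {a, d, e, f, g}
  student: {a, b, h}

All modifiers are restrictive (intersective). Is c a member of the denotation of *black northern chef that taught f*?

⟦that taught f⟧ = {x : ⟨x, f⟩ ∈ ⟦taught⟧} = {b, c, e, f}
⟦chef⟧ = {b, c, e, f, h}
… ∩ ⟦that taught f⟧ = {b, c, e, f, h} ∩ {b, c, e, f} = {b, c, e, f}
… ∩ ⟦black⟧ = {b, c, e, f} ∩ {a, c, d, e, h} = {c, e}
… ∩ ⟦northern⟧ = {c, e} ∩ {a, c, d, e, g} = {c, e}
⟦black northern chef that taught f⟧ = {c, e}; c ∈ this set.

yes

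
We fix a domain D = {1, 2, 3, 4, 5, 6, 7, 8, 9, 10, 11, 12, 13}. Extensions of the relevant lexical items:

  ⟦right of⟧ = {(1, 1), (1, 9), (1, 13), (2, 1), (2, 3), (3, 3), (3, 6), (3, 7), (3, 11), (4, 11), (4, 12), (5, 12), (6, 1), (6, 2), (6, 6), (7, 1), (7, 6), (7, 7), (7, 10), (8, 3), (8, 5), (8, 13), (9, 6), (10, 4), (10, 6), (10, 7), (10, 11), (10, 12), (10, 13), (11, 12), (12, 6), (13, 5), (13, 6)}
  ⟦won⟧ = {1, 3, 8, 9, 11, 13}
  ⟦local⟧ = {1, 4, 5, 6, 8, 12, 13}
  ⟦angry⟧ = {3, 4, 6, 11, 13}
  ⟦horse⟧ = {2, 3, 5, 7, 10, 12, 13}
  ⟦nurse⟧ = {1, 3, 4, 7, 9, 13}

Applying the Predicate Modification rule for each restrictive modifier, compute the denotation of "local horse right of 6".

⟦right of 6⟧ = {x : ⟨x, 6⟩ ∈ ⟦right of⟧} = {3, 6, 7, 9, 10, 12, 13}
⟦horse⟧ = {2, 3, 5, 7, 10, 12, 13}
… ∩ ⟦right of 6⟧ = {2, 3, 5, 7, 10, 12, 13} ∩ {3, 6, 7, 9, 10, 12, 13} = {3, 7, 10, 12, 13}
… ∩ ⟦local⟧ = {3, 7, 10, 12, 13} ∩ {1, 4, 5, 6, 8, 12, 13} = {12, 13}
So ⟦local horse right of 6⟧ = {12, 13}.

{12, 13}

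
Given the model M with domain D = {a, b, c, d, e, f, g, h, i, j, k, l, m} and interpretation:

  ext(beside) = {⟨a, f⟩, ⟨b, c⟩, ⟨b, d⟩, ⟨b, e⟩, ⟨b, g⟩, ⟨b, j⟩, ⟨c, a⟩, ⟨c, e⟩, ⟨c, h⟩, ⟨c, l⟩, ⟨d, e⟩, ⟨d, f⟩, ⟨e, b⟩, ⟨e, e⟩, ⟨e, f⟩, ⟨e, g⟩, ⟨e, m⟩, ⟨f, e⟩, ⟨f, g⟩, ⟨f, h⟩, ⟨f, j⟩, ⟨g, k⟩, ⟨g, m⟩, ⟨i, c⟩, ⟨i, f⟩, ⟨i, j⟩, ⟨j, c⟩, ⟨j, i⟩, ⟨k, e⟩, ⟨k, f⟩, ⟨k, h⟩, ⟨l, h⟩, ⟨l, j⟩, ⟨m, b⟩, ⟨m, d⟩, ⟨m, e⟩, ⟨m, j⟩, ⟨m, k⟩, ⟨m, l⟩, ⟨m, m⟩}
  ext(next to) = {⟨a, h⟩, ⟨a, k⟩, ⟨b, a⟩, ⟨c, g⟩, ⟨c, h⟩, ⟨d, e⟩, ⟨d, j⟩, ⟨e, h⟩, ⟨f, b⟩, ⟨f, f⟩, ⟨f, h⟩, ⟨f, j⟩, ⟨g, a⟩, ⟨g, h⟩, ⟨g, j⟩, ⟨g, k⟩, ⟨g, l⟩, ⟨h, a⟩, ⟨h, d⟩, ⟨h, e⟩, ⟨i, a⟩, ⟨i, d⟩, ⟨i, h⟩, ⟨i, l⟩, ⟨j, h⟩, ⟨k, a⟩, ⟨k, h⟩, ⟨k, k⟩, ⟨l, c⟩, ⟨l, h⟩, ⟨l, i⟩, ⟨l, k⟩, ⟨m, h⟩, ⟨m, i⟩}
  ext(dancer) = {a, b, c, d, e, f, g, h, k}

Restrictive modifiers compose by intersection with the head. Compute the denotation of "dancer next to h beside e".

{c, e, f, k}

⟦next to h⟧ = {x : ⟨x, h⟩ ∈ ⟦next to⟧} = {a, c, e, f, g, i, j, k, l, m}
⟦beside e⟧ = {x : ⟨x, e⟩ ∈ ⟦beside⟧} = {b, c, d, e, f, k, m}
⟦dancer⟧ = {a, b, c, d, e, f, g, h, k}
… ∩ ⟦next to h⟧ = {a, b, c, d, e, f, g, h, k} ∩ {a, c, e, f, g, i, j, k, l, m} = {a, c, e, f, g, k}
… ∩ ⟦beside e⟧ = {a, c, e, f, g, k} ∩ {b, c, d, e, f, k, m} = {c, e, f, k}
So ⟦dancer next to h beside e⟧ = {c, e, f, k}.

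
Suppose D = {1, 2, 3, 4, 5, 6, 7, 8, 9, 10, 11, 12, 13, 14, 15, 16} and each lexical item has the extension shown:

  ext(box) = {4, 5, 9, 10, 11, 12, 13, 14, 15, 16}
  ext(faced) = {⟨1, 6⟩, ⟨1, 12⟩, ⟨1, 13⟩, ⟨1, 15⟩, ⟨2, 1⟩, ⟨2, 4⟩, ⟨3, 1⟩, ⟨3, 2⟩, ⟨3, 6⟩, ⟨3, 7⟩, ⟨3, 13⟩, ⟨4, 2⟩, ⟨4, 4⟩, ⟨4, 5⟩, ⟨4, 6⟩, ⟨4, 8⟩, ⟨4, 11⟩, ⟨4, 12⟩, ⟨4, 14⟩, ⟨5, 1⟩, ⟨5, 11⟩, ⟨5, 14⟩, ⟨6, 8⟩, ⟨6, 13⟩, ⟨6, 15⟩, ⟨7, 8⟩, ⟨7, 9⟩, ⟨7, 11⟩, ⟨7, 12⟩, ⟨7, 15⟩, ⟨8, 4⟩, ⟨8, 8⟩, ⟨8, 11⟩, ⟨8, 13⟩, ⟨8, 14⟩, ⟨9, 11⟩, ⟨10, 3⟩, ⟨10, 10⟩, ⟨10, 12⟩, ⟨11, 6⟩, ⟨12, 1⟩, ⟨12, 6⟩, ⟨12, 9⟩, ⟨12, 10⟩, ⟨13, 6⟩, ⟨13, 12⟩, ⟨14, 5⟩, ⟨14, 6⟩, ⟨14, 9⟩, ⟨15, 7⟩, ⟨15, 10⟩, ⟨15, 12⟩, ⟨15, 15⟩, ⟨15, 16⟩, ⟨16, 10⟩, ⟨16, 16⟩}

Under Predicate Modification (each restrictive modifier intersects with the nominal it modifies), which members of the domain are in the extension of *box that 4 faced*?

{4, 5, 11, 12, 14}

⟦that 4 faced⟧ = {x : ⟨4, x⟩ ∈ ⟦faced⟧} = {2, 4, 5, 6, 8, 11, 12, 14}
⟦box⟧ = {4, 5, 9, 10, 11, 12, 13, 14, 15, 16}
… ∩ ⟦that 4 faced⟧ = {4, 5, 9, 10, 11, 12, 13, 14, 15, 16} ∩ {2, 4, 5, 6, 8, 11, 12, 14} = {4, 5, 11, 12, 14}
So ⟦box that 4 faced⟧ = {4, 5, 11, 12, 14}.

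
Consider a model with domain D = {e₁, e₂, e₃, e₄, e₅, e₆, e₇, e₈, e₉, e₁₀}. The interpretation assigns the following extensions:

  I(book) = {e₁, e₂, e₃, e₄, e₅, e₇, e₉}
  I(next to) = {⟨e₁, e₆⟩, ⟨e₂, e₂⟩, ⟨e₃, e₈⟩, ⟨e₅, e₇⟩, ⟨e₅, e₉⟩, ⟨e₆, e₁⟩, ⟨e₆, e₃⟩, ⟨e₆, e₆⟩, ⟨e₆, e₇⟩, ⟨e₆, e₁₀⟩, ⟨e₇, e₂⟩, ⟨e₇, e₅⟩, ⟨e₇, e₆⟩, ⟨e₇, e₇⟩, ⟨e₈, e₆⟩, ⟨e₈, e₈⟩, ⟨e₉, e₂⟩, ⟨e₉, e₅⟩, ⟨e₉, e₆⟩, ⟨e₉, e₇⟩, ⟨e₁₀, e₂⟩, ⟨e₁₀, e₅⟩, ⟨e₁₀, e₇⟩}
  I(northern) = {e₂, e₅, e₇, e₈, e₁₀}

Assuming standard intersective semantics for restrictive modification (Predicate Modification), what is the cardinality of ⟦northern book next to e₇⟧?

⟦next to e₇⟧ = {x : ⟨x, e₇⟩ ∈ ⟦next to⟧} = {e₅, e₆, e₇, e₉, e₁₀}
⟦book⟧ = {e₁, e₂, e₃, e₄, e₅, e₇, e₉}
… ∩ ⟦next to e₇⟧ = {e₁, e₂, e₃, e₄, e₅, e₇, e₉} ∩ {e₅, e₆, e₇, e₉, e₁₀} = {e₅, e₇, e₉}
… ∩ ⟦northern⟧ = {e₅, e₇, e₉} ∩ {e₂, e₅, e₇, e₈, e₁₀} = {e₅, e₇}
⟦northern book next to e₇⟧ = {e₅, e₇}, so the cardinality is 2.

2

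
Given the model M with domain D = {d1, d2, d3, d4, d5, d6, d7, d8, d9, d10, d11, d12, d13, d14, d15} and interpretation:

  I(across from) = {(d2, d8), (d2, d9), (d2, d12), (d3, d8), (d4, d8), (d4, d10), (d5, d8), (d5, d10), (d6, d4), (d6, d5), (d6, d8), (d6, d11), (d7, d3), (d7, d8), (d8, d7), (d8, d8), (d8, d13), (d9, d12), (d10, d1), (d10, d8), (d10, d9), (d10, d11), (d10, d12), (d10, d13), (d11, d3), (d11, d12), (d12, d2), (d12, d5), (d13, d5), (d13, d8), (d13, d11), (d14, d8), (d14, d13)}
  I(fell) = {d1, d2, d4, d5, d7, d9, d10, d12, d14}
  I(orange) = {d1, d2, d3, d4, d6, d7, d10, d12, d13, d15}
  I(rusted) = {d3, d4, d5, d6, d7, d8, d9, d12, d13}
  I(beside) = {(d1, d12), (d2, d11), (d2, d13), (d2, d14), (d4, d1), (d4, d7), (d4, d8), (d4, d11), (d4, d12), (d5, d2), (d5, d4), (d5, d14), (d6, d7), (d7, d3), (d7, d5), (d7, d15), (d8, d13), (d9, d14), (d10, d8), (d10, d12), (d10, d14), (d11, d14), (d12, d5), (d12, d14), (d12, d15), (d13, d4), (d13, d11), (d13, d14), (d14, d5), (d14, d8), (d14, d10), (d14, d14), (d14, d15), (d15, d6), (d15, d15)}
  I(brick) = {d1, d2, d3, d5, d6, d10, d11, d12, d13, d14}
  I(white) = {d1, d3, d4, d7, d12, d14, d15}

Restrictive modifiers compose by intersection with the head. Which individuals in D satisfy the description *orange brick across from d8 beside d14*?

{d2, d10, d13}

⟦across from d8⟧ = {x : ⟨x, d8⟩ ∈ ⟦across from⟧} = {d2, d3, d4, d5, d6, d7, d8, d10, d13, d14}
⟦beside d14⟧ = {x : ⟨x, d14⟩ ∈ ⟦beside⟧} = {d2, d5, d9, d10, d11, d12, d13, d14}
⟦brick⟧ = {d1, d2, d3, d5, d6, d10, d11, d12, d13, d14}
… ∩ ⟦across from d8⟧ = {d1, d2, d3, d5, d6, d10, d11, d12, d13, d14} ∩ {d2, d3, d4, d5, d6, d7, d8, d10, d13, d14} = {d2, d3, d5, d6, d10, d13, d14}
… ∩ ⟦beside d14⟧ = {d2, d3, d5, d6, d10, d13, d14} ∩ {d2, d5, d9, d10, d11, d12, d13, d14} = {d2, d5, d10, d13, d14}
… ∩ ⟦orange⟧ = {d2, d5, d10, d13, d14} ∩ {d1, d2, d3, d4, d6, d7, d10, d12, d13, d15} = {d2, d10, d13}
So ⟦orange brick across from d8 beside d14⟧ = {d2, d10, d13}.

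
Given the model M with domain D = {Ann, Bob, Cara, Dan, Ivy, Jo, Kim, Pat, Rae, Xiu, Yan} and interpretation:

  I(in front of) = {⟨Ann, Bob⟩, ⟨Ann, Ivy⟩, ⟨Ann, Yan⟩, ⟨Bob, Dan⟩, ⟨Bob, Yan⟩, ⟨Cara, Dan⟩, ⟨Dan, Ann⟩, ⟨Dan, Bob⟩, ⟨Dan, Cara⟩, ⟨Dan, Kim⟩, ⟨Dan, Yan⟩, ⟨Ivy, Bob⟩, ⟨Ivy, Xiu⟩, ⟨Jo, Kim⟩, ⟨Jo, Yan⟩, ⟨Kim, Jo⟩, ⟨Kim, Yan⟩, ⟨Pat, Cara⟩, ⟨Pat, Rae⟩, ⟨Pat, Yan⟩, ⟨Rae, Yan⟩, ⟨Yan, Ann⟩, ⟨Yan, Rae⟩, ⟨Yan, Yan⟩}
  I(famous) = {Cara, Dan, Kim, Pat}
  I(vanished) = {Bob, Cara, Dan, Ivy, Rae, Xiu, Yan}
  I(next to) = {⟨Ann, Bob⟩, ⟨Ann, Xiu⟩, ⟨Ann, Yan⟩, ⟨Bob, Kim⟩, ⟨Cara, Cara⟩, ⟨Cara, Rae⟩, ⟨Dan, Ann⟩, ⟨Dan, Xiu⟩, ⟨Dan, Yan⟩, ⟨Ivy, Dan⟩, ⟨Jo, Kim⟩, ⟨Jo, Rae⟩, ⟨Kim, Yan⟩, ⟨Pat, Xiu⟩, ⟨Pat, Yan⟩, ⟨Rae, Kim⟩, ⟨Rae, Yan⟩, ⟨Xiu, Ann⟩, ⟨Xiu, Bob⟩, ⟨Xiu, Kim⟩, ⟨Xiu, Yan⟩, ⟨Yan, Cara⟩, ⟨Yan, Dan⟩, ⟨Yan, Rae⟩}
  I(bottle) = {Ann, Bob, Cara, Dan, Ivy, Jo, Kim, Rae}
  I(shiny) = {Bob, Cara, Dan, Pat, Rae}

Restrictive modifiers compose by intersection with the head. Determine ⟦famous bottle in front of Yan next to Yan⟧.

{Dan, Kim}

⟦in front of Yan⟧ = {x : ⟨x, Yan⟩ ∈ ⟦in front of⟧} = {Ann, Bob, Dan, Jo, Kim, Pat, Rae, Yan}
⟦next to Yan⟧ = {x : ⟨x, Yan⟩ ∈ ⟦next to⟧} = {Ann, Dan, Kim, Pat, Rae, Xiu}
⟦bottle⟧ = {Ann, Bob, Cara, Dan, Ivy, Jo, Kim, Rae}
… ∩ ⟦in front of Yan⟧ = {Ann, Bob, Cara, Dan, Ivy, Jo, Kim, Rae} ∩ {Ann, Bob, Dan, Jo, Kim, Pat, Rae, Yan} = {Ann, Bob, Dan, Jo, Kim, Rae}
… ∩ ⟦next to Yan⟧ = {Ann, Bob, Dan, Jo, Kim, Rae} ∩ {Ann, Dan, Kim, Pat, Rae, Xiu} = {Ann, Dan, Kim, Rae}
… ∩ ⟦famous⟧ = {Ann, Dan, Kim, Rae} ∩ {Cara, Dan, Kim, Pat} = {Dan, Kim}
So ⟦famous bottle in front of Yan next to Yan⟧ = {Dan, Kim}.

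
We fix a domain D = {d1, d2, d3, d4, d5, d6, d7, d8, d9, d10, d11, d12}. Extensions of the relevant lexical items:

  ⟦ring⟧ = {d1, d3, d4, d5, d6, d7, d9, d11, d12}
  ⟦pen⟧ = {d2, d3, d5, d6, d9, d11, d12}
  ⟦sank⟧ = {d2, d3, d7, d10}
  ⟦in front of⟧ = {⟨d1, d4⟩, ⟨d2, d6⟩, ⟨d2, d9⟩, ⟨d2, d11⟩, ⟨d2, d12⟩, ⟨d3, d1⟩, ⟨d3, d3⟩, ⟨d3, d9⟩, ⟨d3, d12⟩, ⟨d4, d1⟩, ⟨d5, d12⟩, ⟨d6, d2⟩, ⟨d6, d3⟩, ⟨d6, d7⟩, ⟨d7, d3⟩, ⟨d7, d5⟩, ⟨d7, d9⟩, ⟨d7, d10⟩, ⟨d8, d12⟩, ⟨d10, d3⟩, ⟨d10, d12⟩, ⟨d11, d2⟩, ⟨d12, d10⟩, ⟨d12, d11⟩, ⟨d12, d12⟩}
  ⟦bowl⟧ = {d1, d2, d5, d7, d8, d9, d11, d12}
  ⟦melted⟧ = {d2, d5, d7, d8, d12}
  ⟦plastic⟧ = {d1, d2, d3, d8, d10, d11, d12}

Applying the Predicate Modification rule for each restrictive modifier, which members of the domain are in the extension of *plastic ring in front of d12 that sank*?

{d3}

⟦in front of d12⟧ = {x : ⟨x, d12⟩ ∈ ⟦in front of⟧} = {d2, d3, d5, d8, d10, d12}
⟦that sank⟧ = ⟦sank⟧ = {d2, d3, d7, d10}
⟦ring⟧ = {d1, d3, d4, d5, d6, d7, d9, d11, d12}
… ∩ ⟦in front of d12⟧ = {d1, d3, d4, d5, d6, d7, d9, d11, d12} ∩ {d2, d3, d5, d8, d10, d12} = {d3, d5, d12}
… ∩ ⟦that sank⟧ = {d3, d5, d12} ∩ {d2, d3, d7, d10} = {d3}
… ∩ ⟦plastic⟧ = {d3} ∩ {d1, d2, d3, d8, d10, d11, d12} = {d3}
So ⟦plastic ring in front of d12 that sank⟧ = {d3}.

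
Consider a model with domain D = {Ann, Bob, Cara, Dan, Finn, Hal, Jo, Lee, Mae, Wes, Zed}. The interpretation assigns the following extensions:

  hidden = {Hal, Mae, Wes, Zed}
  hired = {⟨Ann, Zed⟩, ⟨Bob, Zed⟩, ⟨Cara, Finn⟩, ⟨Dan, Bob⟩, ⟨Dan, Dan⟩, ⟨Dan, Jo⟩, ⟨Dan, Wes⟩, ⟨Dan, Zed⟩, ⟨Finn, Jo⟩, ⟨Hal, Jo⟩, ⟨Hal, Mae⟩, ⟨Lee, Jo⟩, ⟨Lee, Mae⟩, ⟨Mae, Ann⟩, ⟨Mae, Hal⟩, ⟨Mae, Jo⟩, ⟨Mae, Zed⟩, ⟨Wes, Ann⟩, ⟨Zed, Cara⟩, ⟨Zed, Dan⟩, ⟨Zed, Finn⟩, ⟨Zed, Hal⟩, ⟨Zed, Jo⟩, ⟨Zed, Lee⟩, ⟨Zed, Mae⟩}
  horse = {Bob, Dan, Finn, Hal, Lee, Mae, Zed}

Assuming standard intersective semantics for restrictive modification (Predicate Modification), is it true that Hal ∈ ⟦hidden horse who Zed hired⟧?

yes

⟦who Zed hired⟧ = {x : ⟨Zed, x⟩ ∈ ⟦hired⟧} = {Cara, Dan, Finn, Hal, Jo, Lee, Mae}
⟦horse⟧ = {Bob, Dan, Finn, Hal, Lee, Mae, Zed}
… ∩ ⟦who Zed hired⟧ = {Bob, Dan, Finn, Hal, Lee, Mae, Zed} ∩ {Cara, Dan, Finn, Hal, Jo, Lee, Mae} = {Dan, Finn, Hal, Lee, Mae}
… ∩ ⟦hidden⟧ = {Dan, Finn, Hal, Lee, Mae} ∩ {Hal, Mae, Wes, Zed} = {Hal, Mae}
⟦hidden horse who Zed hired⟧ = {Hal, Mae}; Hal ∈ this set.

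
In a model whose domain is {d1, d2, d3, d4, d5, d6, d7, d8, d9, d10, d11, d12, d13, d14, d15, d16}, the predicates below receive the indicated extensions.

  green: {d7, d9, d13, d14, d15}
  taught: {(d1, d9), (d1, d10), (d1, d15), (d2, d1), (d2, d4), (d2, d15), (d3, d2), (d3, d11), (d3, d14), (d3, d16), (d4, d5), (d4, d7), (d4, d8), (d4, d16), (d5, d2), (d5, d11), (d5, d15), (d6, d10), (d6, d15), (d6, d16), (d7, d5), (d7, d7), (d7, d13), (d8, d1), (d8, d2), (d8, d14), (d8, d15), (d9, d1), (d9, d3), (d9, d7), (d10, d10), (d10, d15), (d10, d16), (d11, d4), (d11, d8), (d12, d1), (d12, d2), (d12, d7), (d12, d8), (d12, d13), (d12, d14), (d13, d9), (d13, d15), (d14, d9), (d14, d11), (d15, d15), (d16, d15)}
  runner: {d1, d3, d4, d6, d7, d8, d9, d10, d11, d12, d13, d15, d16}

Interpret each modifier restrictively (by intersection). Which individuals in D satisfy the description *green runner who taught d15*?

{d13, d15}

⟦who taught d15⟧ = {x : ⟨x, d15⟩ ∈ ⟦taught⟧} = {d1, d2, d5, d6, d8, d10, d13, d15, d16}
⟦runner⟧ = {d1, d3, d4, d6, d7, d8, d9, d10, d11, d12, d13, d15, d16}
… ∩ ⟦who taught d15⟧ = {d1, d3, d4, d6, d7, d8, d9, d10, d11, d12, d13, d15, d16} ∩ {d1, d2, d5, d6, d8, d10, d13, d15, d16} = {d1, d6, d8, d10, d13, d15, d16}
… ∩ ⟦green⟧ = {d1, d6, d8, d10, d13, d15, d16} ∩ {d7, d9, d13, d14, d15} = {d13, d15}
So ⟦green runner who taught d15⟧ = {d13, d15}.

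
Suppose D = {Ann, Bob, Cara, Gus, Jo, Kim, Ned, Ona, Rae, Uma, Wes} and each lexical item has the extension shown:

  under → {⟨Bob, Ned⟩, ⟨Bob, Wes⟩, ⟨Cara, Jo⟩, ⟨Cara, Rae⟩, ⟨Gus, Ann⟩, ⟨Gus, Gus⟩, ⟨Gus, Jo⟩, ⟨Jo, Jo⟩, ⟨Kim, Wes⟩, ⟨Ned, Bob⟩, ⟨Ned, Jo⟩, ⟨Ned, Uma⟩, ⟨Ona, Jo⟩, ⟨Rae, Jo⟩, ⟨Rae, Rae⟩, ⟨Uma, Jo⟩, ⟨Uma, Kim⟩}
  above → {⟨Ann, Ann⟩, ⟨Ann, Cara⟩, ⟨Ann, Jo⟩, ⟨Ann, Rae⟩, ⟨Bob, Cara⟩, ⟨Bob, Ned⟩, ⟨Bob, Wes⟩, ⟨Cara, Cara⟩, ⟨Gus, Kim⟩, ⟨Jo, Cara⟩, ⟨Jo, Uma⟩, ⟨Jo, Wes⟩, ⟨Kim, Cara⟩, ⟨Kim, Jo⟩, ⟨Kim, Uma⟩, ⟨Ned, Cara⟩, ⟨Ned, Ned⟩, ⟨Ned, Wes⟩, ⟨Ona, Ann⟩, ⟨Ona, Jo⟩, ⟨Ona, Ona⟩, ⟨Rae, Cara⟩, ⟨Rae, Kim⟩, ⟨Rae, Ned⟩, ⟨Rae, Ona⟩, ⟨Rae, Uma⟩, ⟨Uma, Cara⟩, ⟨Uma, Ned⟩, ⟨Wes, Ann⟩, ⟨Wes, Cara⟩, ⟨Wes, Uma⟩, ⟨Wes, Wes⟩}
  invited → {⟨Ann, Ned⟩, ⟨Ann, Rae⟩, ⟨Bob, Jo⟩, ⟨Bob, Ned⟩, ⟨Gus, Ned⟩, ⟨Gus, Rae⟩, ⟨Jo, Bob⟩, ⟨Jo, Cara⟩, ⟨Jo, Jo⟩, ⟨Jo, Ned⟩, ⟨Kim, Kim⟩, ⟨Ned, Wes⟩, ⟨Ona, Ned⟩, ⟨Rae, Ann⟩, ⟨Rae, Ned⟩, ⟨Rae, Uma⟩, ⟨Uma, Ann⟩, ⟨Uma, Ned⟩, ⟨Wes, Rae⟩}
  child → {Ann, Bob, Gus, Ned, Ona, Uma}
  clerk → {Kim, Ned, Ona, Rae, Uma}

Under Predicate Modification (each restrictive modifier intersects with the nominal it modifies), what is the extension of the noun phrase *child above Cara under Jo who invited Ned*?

⟦above Cara⟧ = {x : ⟨x, Cara⟩ ∈ ⟦above⟧} = {Ann, Bob, Cara, Jo, Kim, Ned, Rae, Uma, Wes}
⟦under Jo⟧ = {x : ⟨x, Jo⟩ ∈ ⟦under⟧} = {Cara, Gus, Jo, Ned, Ona, Rae, Uma}
⟦who invited Ned⟧ = {x : ⟨x, Ned⟩ ∈ ⟦invited⟧} = {Ann, Bob, Gus, Jo, Ona, Rae, Uma}
⟦child⟧ = {Ann, Bob, Gus, Ned, Ona, Uma}
… ∩ ⟦above Cara⟧ = {Ann, Bob, Gus, Ned, Ona, Uma} ∩ {Ann, Bob, Cara, Jo, Kim, Ned, Rae, Uma, Wes} = {Ann, Bob, Ned, Uma}
… ∩ ⟦under Jo⟧ = {Ann, Bob, Ned, Uma} ∩ {Cara, Gus, Jo, Ned, Ona, Rae, Uma} = {Ned, Uma}
… ∩ ⟦who invited Ned⟧ = {Ned, Uma} ∩ {Ann, Bob, Gus, Jo, Ona, Rae, Uma} = {Uma}
So ⟦child above Cara under Jo who invited Ned⟧ = {Uma}.

{Uma}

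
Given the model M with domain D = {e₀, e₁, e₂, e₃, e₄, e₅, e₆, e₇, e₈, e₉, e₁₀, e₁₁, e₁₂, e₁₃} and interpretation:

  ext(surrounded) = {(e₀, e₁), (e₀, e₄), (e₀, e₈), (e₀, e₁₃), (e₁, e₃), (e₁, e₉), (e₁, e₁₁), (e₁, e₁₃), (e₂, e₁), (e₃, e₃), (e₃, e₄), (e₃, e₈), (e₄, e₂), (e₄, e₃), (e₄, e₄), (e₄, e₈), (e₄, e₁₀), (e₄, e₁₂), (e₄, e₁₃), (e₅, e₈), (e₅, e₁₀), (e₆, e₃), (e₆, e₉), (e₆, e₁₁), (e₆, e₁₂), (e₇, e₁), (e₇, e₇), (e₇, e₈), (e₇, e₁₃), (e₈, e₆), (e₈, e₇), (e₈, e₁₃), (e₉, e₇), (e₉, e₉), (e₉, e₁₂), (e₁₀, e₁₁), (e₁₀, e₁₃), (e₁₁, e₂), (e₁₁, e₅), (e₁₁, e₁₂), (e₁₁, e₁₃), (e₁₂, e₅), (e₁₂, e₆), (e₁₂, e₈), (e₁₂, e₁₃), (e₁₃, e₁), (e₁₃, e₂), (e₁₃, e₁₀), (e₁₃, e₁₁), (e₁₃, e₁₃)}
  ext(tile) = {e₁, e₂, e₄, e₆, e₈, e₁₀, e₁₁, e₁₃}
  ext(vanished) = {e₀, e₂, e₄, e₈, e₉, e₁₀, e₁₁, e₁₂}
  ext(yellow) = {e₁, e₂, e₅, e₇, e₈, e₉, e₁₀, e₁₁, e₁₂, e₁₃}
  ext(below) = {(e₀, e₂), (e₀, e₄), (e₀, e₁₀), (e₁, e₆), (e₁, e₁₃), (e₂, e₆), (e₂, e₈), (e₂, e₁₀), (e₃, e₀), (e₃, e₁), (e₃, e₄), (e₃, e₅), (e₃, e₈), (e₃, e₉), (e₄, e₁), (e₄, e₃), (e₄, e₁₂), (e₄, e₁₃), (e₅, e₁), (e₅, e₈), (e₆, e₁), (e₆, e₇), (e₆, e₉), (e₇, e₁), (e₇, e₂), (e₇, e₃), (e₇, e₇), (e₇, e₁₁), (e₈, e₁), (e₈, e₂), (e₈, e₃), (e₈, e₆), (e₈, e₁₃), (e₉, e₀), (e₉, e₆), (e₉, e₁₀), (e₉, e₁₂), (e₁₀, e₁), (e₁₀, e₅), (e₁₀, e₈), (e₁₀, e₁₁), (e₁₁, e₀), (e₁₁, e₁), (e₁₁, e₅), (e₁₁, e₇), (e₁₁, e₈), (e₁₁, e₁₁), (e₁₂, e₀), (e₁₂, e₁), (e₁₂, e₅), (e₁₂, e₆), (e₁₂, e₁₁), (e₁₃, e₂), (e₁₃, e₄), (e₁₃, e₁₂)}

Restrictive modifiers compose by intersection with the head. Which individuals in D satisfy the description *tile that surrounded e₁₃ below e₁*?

⟦that surrounded e₁₃⟧ = {x : ⟨x, e₁₃⟩ ∈ ⟦surrounded⟧} = {e₀, e₁, e₄, e₇, e₈, e₁₀, e₁₁, e₁₂, e₁₃}
⟦below e₁⟧ = {x : ⟨x, e₁⟩ ∈ ⟦below⟧} = {e₃, e₄, e₅, e₆, e₇, e₈, e₁₀, e₁₁, e₁₂}
⟦tile⟧ = {e₁, e₂, e₄, e₆, e₈, e₁₀, e₁₁, e₁₃}
… ∩ ⟦that surrounded e₁₃⟧ = {e₁, e₂, e₄, e₆, e₈, e₁₀, e₁₁, e₁₃} ∩ {e₀, e₁, e₄, e₇, e₈, e₁₀, e₁₁, e₁₂, e₁₃} = {e₁, e₄, e₈, e₁₀, e₁₁, e₁₃}
… ∩ ⟦below e₁⟧ = {e₁, e₄, e₈, e₁₀, e₁₁, e₁₃} ∩ {e₃, e₄, e₅, e₆, e₇, e₈, e₁₀, e₁₁, e₁₂} = {e₄, e₈, e₁₀, e₁₁}
So ⟦tile that surrounded e₁₃ below e₁⟧ = {e₄, e₈, e₁₀, e₁₁}.

{e₄, e₈, e₁₀, e₁₁}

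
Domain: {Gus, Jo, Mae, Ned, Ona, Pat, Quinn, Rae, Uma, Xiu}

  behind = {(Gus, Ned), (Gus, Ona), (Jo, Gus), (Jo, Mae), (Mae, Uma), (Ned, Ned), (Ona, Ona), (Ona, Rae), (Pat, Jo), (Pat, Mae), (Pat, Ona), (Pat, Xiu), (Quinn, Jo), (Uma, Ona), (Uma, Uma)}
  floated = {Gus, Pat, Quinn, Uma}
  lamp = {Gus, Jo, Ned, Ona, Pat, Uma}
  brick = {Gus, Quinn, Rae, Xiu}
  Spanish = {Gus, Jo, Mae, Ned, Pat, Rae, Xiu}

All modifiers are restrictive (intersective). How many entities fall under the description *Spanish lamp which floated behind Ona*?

⟦which floated⟧ = ⟦floated⟧ = {Gus, Pat, Quinn, Uma}
⟦behind Ona⟧ = {x : ⟨x, Ona⟩ ∈ ⟦behind⟧} = {Gus, Ona, Pat, Uma}
⟦lamp⟧ = {Gus, Jo, Ned, Ona, Pat, Uma}
… ∩ ⟦which floated⟧ = {Gus, Jo, Ned, Ona, Pat, Uma} ∩ {Gus, Pat, Quinn, Uma} = {Gus, Pat, Uma}
… ∩ ⟦behind Ona⟧ = {Gus, Pat, Uma} ∩ {Gus, Ona, Pat, Uma} = {Gus, Pat, Uma}
… ∩ ⟦Spanish⟧ = {Gus, Pat, Uma} ∩ {Gus, Jo, Mae, Ned, Pat, Rae, Xiu} = {Gus, Pat}
⟦Spanish lamp which floated behind Ona⟧ = {Gus, Pat}, so the cardinality is 2.

2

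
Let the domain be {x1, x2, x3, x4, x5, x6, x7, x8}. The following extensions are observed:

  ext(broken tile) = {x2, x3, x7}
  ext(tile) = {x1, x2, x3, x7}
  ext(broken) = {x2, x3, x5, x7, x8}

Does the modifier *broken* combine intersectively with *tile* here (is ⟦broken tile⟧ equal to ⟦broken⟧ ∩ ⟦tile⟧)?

yes

⟦broken⟧ ∩ ⟦tile⟧ = {x2, x3, x5, x7, x8} ∩ {x1, x2, x3, x7} = {x2, x3, x7}
Observed ⟦broken tile⟧ = {x2, x3, x7}.
These coincide, so the modifier is intersective here.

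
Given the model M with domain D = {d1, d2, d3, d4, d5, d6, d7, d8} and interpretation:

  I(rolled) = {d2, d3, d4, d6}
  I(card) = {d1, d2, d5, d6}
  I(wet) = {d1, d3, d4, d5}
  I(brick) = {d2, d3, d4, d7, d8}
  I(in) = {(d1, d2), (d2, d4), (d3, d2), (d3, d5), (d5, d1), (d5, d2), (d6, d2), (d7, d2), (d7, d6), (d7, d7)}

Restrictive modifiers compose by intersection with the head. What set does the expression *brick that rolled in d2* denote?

{d3}

⟦that rolled⟧ = ⟦rolled⟧ = {d2, d3, d4, d6}
⟦in d2⟧ = {x : ⟨x, d2⟩ ∈ ⟦in⟧} = {d1, d3, d5, d6, d7}
⟦brick⟧ = {d2, d3, d4, d7, d8}
… ∩ ⟦that rolled⟧ = {d2, d3, d4, d7, d8} ∩ {d2, d3, d4, d6} = {d2, d3, d4}
… ∩ ⟦in d2⟧ = {d2, d3, d4} ∩ {d1, d3, d5, d6, d7} = {d3}
So ⟦brick that rolled in d2⟧ = {d3}.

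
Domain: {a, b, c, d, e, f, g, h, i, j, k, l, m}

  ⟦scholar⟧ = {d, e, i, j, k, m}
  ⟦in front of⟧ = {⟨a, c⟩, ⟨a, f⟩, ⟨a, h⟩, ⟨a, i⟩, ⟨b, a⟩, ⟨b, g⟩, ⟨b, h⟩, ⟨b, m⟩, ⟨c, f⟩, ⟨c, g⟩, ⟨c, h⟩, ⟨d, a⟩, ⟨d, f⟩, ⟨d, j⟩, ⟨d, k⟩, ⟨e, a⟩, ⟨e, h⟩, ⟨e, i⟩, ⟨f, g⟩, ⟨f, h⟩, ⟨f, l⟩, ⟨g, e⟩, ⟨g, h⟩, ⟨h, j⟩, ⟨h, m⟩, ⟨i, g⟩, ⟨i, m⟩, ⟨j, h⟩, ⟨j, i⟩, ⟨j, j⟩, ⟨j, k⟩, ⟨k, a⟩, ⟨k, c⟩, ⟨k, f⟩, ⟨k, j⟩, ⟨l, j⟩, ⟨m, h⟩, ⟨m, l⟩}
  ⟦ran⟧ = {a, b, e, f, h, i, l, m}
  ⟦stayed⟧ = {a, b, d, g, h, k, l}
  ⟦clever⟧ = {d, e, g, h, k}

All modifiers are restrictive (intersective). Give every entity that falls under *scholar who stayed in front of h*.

{ }

⟦who stayed⟧ = ⟦stayed⟧ = {a, b, d, g, h, k, l}
⟦in front of h⟧ = {x : ⟨x, h⟩ ∈ ⟦in front of⟧} = {a, b, c, e, f, g, j, m}
⟦scholar⟧ = {d, e, i, j, k, m}
… ∩ ⟦who stayed⟧ = {d, e, i, j, k, m} ∩ {a, b, d, g, h, k, l} = {d, k}
… ∩ ⟦in front of h⟧ = {d, k} ∩ {a, b, c, e, f, g, j, m} = ∅
So ⟦scholar who stayed in front of h⟧ = { }.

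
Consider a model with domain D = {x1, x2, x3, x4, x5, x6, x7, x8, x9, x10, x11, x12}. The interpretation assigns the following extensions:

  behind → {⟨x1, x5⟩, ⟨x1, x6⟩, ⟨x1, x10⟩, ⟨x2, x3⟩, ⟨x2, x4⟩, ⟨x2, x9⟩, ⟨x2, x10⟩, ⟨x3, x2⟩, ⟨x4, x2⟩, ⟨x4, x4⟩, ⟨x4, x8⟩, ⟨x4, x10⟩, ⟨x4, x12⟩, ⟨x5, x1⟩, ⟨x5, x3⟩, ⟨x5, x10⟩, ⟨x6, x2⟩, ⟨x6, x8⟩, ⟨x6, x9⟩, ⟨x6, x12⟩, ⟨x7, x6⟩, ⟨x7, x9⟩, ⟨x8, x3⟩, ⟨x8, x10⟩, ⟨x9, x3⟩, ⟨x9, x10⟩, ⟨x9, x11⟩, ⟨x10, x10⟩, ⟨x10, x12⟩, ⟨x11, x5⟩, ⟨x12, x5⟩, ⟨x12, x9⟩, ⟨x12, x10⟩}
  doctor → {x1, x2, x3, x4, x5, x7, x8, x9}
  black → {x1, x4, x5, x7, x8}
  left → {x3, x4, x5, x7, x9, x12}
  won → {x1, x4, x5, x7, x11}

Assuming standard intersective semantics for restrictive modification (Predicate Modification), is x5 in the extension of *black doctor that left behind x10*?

yes

⟦that left⟧ = ⟦left⟧ = {x3, x4, x5, x7, x9, x12}
⟦behind x10⟧ = {x : ⟨x, x10⟩ ∈ ⟦behind⟧} = {x1, x2, x4, x5, x8, x9, x10, x12}
⟦doctor⟧ = {x1, x2, x3, x4, x5, x7, x8, x9}
… ∩ ⟦that left⟧ = {x1, x2, x3, x4, x5, x7, x8, x9} ∩ {x3, x4, x5, x7, x9, x12} = {x3, x4, x5, x7, x9}
… ∩ ⟦behind x10⟧ = {x3, x4, x5, x7, x9} ∩ {x1, x2, x4, x5, x8, x9, x10, x12} = {x4, x5, x9}
… ∩ ⟦black⟧ = {x4, x5, x9} ∩ {x1, x4, x5, x7, x8} = {x4, x5}
⟦black doctor that left behind x10⟧ = {x4, x5}; x5 ∈ this set.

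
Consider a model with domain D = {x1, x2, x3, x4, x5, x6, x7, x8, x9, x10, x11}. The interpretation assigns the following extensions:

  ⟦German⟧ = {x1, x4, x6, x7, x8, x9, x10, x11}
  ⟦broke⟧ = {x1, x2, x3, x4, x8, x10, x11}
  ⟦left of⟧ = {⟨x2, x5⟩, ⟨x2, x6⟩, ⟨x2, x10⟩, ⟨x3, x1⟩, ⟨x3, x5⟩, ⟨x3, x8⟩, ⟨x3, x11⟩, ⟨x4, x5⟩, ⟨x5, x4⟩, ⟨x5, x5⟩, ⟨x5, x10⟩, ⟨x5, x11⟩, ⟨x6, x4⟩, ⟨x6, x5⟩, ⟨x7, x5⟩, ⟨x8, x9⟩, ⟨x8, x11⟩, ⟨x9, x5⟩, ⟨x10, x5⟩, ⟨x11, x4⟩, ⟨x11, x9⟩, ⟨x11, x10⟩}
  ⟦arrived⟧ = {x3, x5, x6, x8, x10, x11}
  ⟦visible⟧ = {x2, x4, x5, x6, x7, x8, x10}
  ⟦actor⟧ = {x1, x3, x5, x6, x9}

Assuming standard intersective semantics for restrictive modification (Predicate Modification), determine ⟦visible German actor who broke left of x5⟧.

⟦who broke⟧ = ⟦broke⟧ = {x1, x2, x3, x4, x8, x10, x11}
⟦left of x5⟧ = {x : ⟨x, x5⟩ ∈ ⟦left of⟧} = {x2, x3, x4, x5, x6, x7, x9, x10}
⟦actor⟧ = {x1, x3, x5, x6, x9}
… ∩ ⟦who broke⟧ = {x1, x3, x5, x6, x9} ∩ {x1, x2, x3, x4, x8, x10, x11} = {x1, x3}
… ∩ ⟦left of x5⟧ = {x1, x3} ∩ {x2, x3, x4, x5, x6, x7, x9, x10} = {x3}
… ∩ ⟦visible⟧ = {x3} ∩ {x2, x4, x5, x6, x7, x8, x10} = ∅
… ∩ ⟦German⟧ = ∅ ∩ {x1, x4, x6, x7, x8, x9, x10, x11} = ∅
So ⟦visible German actor who broke left of x5⟧ = {}.

{}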